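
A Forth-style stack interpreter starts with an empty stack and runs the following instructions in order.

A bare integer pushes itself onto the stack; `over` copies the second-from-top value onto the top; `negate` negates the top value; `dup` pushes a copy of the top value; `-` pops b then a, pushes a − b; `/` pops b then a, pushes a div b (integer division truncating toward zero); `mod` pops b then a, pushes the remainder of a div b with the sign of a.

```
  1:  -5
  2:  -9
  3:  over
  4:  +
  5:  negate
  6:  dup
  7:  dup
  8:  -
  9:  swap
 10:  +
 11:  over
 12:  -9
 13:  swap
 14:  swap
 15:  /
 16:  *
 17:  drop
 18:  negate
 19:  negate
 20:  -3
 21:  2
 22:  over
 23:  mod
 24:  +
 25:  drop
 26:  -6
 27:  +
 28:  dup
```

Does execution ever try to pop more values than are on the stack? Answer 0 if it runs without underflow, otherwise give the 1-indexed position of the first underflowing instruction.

0

-5     : [-5]
-9     : [-5, -9]
over   : [-5, -9, -5]
+      : [-5, -14]
negate : [-5, 14]
dup    : [-5, 14, 14]
dup    : [-5, 14, 14, 14]
-      : [-5, 14, 0]
swap   : [-5, 0, 14]
+      : [-5, 14]
over   : [-5, 14, -5]
-9     : [-5, 14, -5, -9]
swap   : [-5, 14, -9, -5]
swap   : [-5, 14, -5, -9]
/      : [-5, 14, 0]
*      : [-5, 0]
drop   : [-5]
negate : [5]
negate : [-5]
-3     : [-5, -3]
2      : [-5, -3, 2]
over   : [-5, -3, 2, -3]
mod    : [-5, -3, 2]
+      : [-5, -1]
drop   : [-5]
-6     : [-5, -6]
+      : [-11]
dup    : [-11, -11]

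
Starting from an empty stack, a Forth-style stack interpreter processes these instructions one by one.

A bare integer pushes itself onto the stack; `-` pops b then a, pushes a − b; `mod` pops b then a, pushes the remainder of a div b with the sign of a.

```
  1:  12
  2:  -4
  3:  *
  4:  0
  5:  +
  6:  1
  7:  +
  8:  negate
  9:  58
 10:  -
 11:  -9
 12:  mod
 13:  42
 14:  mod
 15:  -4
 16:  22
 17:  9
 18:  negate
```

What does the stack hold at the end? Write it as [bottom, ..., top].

[-2, -4, 22, -9]

12     : [12]
-4     : [12, -4]
*      : [-48]
0      : [-48, 0]
+      : [-48]
1      : [-48, 1]
+      : [-47]
negate : [47]
58     : [47, 58]
-      : [-11]
-9     : [-11, -9]
mod    : [-2]
42     : [-2, 42]
mod    : [-2]
-4     : [-2, -4]
22     : [-2, -4, 22]
9      : [-2, -4, 22, 9]
negate : [-2, -4, 22, -9]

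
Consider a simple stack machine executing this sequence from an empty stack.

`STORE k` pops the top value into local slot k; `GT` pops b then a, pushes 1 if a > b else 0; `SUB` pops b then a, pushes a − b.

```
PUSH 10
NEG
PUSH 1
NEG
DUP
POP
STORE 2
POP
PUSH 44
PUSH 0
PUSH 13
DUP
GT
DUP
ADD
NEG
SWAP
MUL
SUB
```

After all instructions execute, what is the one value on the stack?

44

PUSH 10 → [10]
NEG     → [-10]
PUSH 1  → [-10, 1]
NEG     → [-10, -1]
DUP     → [-10, -1, -1]
POP     → [-10, -1]
STORE 2 → [-10]
POP     → []
PUSH 44 → [44]
PUSH 0  → [44, 0]
PUSH 13 → [44, 0, 13]
DUP     → [44, 0, 13, 13]
GT      → [44, 0, 0]
DUP     → [44, 0, 0, 0]
ADD     → [44, 0, 0]
NEG     → [44, 0, 0]
SWAP    → [44, 0, 0]
MUL     → [44, 0]
SUB     → [44]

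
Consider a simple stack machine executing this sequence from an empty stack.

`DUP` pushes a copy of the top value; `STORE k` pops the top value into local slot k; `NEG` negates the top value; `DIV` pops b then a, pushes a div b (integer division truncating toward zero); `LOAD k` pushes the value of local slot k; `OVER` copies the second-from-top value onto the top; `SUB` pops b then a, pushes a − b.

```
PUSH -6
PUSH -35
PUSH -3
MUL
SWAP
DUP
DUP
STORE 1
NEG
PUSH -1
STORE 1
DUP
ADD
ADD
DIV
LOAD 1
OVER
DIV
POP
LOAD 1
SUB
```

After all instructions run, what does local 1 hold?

-1

PUSH -6  -> -6
PUSH -35 -> -6 -35
PUSH -3  -> -6 -35 -3
MUL      -> -6 105
SWAP     -> 105 -6
DUP      -> 105 -6 -6
DUP      -> 105 -6 -6 -6
STORE 1  -> 105 -6 -6
NEG      -> 105 -6 6
PUSH -1  -> 105 -6 6 -1
STORE 1  -> 105 -6 6
DUP      -> 105 -6 6 6
ADD      -> 105 -6 12
ADD      -> 105 6
DIV      -> 17
LOAD 1   -> 17 -1
OVER     -> 17 -1 17
DIV      -> 17 0
POP      -> 17
LOAD 1   -> 17 -1
SUB      -> 18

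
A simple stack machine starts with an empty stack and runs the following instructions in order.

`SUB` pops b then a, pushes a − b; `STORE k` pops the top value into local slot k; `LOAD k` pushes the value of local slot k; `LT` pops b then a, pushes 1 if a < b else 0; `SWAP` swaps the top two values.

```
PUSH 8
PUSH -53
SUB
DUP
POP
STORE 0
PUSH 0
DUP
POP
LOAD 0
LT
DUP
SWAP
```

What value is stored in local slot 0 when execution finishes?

PUSH 8   → [8]
PUSH -53 → [8, -53]
SUB      → [61]
DUP      → [61, 61]
POP      → [61]
STORE 0  → []
PUSH 0   → [0]
DUP      → [0, 0]
POP      → [0]
LOAD 0   → [0, 61]
LT       → [1]
DUP      → [1, 1]
SWAP     → [1, 1]

61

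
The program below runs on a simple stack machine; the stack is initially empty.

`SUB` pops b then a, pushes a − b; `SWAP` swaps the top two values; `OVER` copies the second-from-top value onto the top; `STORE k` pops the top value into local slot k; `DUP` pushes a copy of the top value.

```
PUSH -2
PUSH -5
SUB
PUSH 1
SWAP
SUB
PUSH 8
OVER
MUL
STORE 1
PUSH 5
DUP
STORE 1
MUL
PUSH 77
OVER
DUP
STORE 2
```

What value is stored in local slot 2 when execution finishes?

PUSH -2 -> [-2]
PUSH -5 -> [-2, -5]
SUB     -> [3]
PUSH 1  -> [3, 1]
SWAP    -> [1, 3]
SUB     -> [-2]
PUSH 8  -> [-2, 8]
OVER    -> [-2, 8, -2]
MUL     -> [-2, -16]
STORE 1 -> [-2]
PUSH 5  -> [-2, 5]
DUP     -> [-2, 5, 5]
STORE 1 -> [-2, 5]
MUL     -> [-10]
PUSH 77 -> [-10, 77]
OVER    -> [-10, 77, -10]
DUP     -> [-10, 77, -10, -10]
STORE 2 -> [-10, 77, -10]

-10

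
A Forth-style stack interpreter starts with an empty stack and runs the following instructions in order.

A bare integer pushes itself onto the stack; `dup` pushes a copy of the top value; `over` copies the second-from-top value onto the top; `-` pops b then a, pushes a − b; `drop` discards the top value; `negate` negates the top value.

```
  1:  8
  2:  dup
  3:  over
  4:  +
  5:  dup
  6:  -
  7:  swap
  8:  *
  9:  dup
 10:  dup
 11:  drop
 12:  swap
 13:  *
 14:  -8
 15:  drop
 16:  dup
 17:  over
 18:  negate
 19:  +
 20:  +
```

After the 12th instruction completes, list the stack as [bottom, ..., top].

8    → 8
dup  → 8 8
over → 8 8 8
+    → 8 16
dup  → 8 16 16
-    → 8 0
swap → 0 8
*    → 0
dup  → 0 0
dup  → 0 0 0
drop → 0 0
swap → 0 0

[0, 0]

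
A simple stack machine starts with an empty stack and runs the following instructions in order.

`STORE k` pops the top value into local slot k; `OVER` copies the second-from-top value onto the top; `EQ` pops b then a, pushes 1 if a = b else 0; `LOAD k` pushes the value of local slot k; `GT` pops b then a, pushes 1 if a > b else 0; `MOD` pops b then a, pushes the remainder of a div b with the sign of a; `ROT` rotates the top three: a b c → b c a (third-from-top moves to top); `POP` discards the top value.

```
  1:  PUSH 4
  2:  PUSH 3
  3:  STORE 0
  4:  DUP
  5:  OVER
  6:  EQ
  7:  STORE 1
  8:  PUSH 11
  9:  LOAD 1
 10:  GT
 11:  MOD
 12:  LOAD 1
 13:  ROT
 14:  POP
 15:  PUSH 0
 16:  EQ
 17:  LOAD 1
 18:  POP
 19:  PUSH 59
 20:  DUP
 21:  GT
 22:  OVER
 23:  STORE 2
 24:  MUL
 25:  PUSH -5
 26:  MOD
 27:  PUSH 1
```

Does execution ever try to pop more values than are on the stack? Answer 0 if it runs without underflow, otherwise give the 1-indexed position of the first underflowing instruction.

PUSH 4  → 4
PUSH 3  → 4 3
STORE 0 → 4
DUP     → 4 4
OVER    → 4 4 4
EQ      → 4 1
STORE 1 → 4
PUSH 11 → 4 11
LOAD 1  → 4 11 1
GT      → 4 1
MOD     → 0
LOAD 1  → 0 1
ROT  — needs 3 operands, stack has 2 → underflow

13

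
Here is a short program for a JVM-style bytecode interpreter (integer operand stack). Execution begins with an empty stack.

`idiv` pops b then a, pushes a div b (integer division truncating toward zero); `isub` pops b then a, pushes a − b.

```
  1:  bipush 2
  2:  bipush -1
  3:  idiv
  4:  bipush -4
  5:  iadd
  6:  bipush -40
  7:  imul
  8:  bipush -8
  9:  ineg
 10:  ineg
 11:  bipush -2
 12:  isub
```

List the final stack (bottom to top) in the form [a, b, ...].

bipush 2    2
bipush -1   2 -1
idiv        -2
bipush -4   -2 -4
iadd        -6
bipush -40  -6 -40
imul        240
bipush -8   240 -8
ineg        240 8
ineg        240 -8
bipush -2   240 -8 -2
isub        240 -6

[240, -6]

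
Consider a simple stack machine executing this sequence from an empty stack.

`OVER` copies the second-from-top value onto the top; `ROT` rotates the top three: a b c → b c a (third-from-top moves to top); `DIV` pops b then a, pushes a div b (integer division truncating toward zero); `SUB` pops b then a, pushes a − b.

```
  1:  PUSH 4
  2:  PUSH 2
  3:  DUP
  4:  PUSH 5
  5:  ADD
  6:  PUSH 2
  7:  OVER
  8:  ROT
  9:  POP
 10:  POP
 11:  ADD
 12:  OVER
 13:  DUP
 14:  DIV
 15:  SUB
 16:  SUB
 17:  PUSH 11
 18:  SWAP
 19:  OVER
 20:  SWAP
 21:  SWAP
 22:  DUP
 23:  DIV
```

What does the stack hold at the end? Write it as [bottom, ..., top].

PUSH 4  -> [4]
PUSH 2  -> [4, 2]
DUP     -> [4, 2, 2]
PUSH 5  -> [4, 2, 2, 5]
ADD     -> [4, 2, 7]
PUSH 2  -> [4, 2, 7, 2]
OVER    -> [4, 2, 7, 2, 7]
ROT     -> [4, 2, 2, 7, 7]
POP     -> [4, 2, 2, 7]
POP     -> [4, 2, 2]
ADD     -> [4, 4]
OVER    -> [4, 4, 4]
DUP     -> [4, 4, 4, 4]
DIV     -> [4, 4, 1]
SUB     -> [4, 3]
SUB     -> [1]
PUSH 11 -> [1, 11]
SWAP    -> [11, 1]
OVER    -> [11, 1, 11]
SWAP    -> [11, 11, 1]
SWAP    -> [11, 1, 11]
DUP     -> [11, 1, 11, 11]
DIV     -> [11, 1, 1]

[11, 1, 1]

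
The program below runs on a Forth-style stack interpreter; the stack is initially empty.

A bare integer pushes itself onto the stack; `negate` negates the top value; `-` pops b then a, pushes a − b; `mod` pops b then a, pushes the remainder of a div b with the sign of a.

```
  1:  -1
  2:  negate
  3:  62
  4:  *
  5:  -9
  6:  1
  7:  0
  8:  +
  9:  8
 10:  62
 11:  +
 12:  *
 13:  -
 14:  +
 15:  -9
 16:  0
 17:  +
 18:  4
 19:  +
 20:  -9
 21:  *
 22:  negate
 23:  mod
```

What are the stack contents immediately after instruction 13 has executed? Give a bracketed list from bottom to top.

[62, -79]

-1     : -1
negate : 1
62     : 1 62
*      : 62
-9     : 62 -9
1      : 62 -9 1
0      : 62 -9 1 0
+      : 62 -9 1
8      : 62 -9 1 8
62     : 62 -9 1 8 62
+      : 62 -9 1 70
*      : 62 -9 70
-      : 62 -79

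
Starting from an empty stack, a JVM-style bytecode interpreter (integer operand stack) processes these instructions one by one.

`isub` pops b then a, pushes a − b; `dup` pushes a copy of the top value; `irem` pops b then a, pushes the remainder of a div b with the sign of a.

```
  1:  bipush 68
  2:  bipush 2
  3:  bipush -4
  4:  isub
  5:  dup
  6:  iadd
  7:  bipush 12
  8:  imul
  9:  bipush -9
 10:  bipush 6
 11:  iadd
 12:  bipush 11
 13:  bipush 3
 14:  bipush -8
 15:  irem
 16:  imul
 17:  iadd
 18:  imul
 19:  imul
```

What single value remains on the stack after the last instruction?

293760

bipush 68 → [68]
bipush 2  → [68, 2]
bipush -4 → [68, 2, -4]
isub      → [68, 6]
dup       → [68, 6, 6]
iadd      → [68, 12]
bipush 12 → [68, 12, 12]
imul      → [68, 144]
bipush -9 → [68, 144, -9]
bipush 6  → [68, 144, -9, 6]
iadd      → [68, 144, -3]
bipush 11 → [68, 144, -3, 11]
bipush 3  → [68, 144, -3, 11, 3]
bipush -8 → [68, 144, -3, 11, 3, -8]
irem      → [68, 144, -3, 11, 3]
imul      → [68, 144, -3, 33]
iadd      → [68, 144, 30]
imul      → [68, 4320]
imul      → [293760]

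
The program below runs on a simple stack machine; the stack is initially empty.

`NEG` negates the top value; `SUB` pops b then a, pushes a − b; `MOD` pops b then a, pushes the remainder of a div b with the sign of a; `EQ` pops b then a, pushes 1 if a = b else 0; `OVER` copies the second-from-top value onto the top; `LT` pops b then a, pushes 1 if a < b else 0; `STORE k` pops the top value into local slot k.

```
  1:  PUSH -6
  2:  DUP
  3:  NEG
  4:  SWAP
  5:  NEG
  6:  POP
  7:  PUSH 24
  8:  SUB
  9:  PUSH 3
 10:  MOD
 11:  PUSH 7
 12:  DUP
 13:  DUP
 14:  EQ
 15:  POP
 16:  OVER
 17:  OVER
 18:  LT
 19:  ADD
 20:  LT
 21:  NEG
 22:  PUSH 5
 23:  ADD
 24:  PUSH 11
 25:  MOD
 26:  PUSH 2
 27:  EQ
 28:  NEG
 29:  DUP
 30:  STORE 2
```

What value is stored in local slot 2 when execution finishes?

PUSH -6 -> [-6]
DUP     -> [-6, -6]
NEG     -> [-6, 6]
SWAP    -> [6, -6]
NEG     -> [6, 6]
POP     -> [6]
PUSH 24 -> [6, 24]
SUB     -> [-18]
PUSH 3  -> [-18, 3]
MOD     -> [0]
PUSH 7  -> [0, 7]
DUP     -> [0, 7, 7]
DUP     -> [0, 7, 7, 7]
EQ      -> [0, 7, 1]
POP     -> [0, 7]
OVER    -> [0, 7, 0]
OVER    -> [0, 7, 0, 7]
LT      -> [0, 7, 1]
ADD     -> [0, 8]
LT      -> [1]
NEG     -> [-1]
PUSH 5  -> [-1, 5]
ADD     -> [4]
PUSH 11 -> [4, 11]
MOD     -> [4]
PUSH 2  -> [4, 2]
EQ      -> [0]
NEG     -> [0]
DUP     -> [0, 0]
STORE 2 -> [0]

0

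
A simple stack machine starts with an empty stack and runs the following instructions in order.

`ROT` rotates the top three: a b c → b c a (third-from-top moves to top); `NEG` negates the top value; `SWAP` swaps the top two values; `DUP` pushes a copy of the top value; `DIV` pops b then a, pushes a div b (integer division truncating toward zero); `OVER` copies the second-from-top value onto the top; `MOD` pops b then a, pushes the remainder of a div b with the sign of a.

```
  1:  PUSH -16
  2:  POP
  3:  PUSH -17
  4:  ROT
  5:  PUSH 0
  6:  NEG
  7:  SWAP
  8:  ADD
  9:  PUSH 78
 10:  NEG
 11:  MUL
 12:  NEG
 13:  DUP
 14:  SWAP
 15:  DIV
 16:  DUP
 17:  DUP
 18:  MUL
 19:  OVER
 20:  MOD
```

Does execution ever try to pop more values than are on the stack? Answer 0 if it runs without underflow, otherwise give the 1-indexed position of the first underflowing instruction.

PUSH -16 -> [-16]
POP      -> []
PUSH -17 -> [-17]
ROT  — needs 3 operands, stack has 1 → underflow

4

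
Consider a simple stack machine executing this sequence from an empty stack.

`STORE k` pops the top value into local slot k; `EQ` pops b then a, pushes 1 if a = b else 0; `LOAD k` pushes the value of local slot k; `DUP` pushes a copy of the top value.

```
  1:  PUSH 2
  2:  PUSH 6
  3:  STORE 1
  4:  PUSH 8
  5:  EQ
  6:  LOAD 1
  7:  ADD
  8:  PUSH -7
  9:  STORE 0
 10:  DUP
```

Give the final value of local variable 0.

PUSH 2  -> [2]
PUSH 6  -> [2, 6]
STORE 1 -> [2]
PUSH 8  -> [2, 8]
EQ      -> [0]
LOAD 1  -> [0, 6]
ADD     -> [6]
PUSH -7 -> [6, -7]
STORE 0 -> [6]
DUP     -> [6, 6]

-7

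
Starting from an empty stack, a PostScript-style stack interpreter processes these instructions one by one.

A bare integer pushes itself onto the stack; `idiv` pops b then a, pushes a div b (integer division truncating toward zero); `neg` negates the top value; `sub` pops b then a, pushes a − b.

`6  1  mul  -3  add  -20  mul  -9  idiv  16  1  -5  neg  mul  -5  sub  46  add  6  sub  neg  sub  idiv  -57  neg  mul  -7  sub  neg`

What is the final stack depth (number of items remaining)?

6    → [6]
1    → [6, 1]
mul  → [6]
-3   → [6, -3]
add  → [3]
-20  → [3, -20]
mul  → [-60]
-9   → [-60, -9]
idiv → [6]
16   → [6, 16]
1    → [6, 16, 1]
-5   → [6, 16, 1, -5]
neg  → [6, 16, 1, 5]
mul  → [6, 16, 5]
-5   → [6, 16, 5, -5]
sub  → [6, 16, 10]
46   → [6, 16, 10, 46]
add  → [6, 16, 56]
6    → [6, 16, 56, 6]
sub  → [6, 16, 50]
neg  → [6, 16, -50]
sub  → [6, 66]
idiv → [0]
-57  → [0, -57]
neg  → [0, 57]
mul  → [0]
-7   → [0, -7]
sub  → [7]
neg  → [-7]

1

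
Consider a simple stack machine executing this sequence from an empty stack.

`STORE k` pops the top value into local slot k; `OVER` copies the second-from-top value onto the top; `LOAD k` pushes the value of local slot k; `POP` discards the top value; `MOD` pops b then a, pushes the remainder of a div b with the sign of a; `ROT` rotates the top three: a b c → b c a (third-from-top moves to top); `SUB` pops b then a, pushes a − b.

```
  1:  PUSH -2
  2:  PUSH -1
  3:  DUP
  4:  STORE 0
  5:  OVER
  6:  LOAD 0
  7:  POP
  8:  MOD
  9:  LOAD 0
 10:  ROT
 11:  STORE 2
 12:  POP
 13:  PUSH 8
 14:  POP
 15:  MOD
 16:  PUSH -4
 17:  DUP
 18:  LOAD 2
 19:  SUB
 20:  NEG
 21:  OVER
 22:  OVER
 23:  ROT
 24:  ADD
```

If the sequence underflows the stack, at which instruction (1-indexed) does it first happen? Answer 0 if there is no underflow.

PUSH -2 -> [-2]
PUSH -1 -> [-2, -1]
DUP     -> [-2, -1, -1]
STORE 0 -> [-2, -1]
OVER    -> [-2, -1, -2]
LOAD 0  -> [-2, -1, -2, -1]
POP     -> [-2, -1, -2]
MOD     -> [-2, -1]
LOAD 0  -> [-2, -1, -1]
ROT     -> [-1, -1, -2]
STORE 2 -> [-1, -1]
POP     -> [-1]
PUSH 8  -> [-1, 8]
POP     -> [-1]
MOD  — needs 2 operands, stack has 1 → underflow

15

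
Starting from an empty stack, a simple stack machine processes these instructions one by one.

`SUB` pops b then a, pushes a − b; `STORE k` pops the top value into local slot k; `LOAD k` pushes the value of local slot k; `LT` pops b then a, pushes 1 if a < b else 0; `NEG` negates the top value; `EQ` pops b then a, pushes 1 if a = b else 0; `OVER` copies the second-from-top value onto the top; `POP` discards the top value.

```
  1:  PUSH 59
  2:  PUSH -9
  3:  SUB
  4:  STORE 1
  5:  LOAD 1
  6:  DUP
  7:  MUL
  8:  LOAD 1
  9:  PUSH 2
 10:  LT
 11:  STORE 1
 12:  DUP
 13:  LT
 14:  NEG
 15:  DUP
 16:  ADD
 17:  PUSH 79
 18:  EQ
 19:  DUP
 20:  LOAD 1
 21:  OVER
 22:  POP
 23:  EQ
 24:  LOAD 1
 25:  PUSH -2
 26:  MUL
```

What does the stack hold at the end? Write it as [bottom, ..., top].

PUSH 59 : 59
PUSH -9 : 59 -9
SUB     : 68
STORE 1 : (empty)
LOAD 1  : 68
DUP     : 68 68
MUL     : 4624
LOAD 1  : 4624 68
PUSH 2  : 4624 68 2
LT      : 4624 0
STORE 1 : 4624
DUP     : 4624 4624
LT      : 0
NEG     : 0
DUP     : 0 0
ADD     : 0
PUSH 79 : 0 79
EQ      : 0
DUP     : 0 0
LOAD 1  : 0 0 0
OVER    : 0 0 0 0
POP     : 0 0 0
EQ      : 0 1
LOAD 1  : 0 1 0
PUSH -2 : 0 1 0 -2
MUL     : 0 1 0

[0, 1, 0]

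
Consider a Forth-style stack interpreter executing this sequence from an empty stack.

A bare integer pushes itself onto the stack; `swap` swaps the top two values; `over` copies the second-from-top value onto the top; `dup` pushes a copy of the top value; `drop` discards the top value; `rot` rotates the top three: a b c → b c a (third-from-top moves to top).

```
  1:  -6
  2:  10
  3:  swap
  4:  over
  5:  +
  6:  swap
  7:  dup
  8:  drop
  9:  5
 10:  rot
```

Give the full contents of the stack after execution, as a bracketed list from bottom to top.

[10, 5, 4]

-6   : -6
10   : -6 10
swap : 10 -6
over : 10 -6 10
+    : 10 4
swap : 4 10
dup  : 4 10 10
drop : 4 10
5    : 4 10 5
rot  : 10 5 4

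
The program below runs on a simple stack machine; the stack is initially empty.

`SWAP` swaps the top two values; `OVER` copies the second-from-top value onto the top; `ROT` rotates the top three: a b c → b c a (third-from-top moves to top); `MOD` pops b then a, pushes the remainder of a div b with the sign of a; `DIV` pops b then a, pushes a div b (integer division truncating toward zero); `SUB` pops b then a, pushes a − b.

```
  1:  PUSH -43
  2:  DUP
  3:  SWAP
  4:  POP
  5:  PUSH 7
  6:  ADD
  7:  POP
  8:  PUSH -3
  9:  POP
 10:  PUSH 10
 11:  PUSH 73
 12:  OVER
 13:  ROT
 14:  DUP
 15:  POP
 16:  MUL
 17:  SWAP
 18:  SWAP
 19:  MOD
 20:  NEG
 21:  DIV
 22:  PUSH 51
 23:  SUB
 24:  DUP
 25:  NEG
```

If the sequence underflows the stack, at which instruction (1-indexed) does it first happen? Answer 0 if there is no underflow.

PUSH -43 -> -43
DUP      -> -43 -43
SWAP     -> -43 -43
POP      -> -43
PUSH 7   -> -43 7
ADD      -> -36
POP      -> (empty)
PUSH -3  -> -3
POP      -> (empty)
PUSH 10  -> 10
PUSH 73  -> 10 73
OVER     -> 10 73 10
ROT      -> 73 10 10
DUP      -> 73 10 10 10
POP      -> 73 10 10
MUL      -> 73 100
SWAP     -> 100 73
SWAP     -> 73 100
MOD      -> 73
NEG      -> -73
DIV  — needs 2 operands, stack has 1 → underflow

21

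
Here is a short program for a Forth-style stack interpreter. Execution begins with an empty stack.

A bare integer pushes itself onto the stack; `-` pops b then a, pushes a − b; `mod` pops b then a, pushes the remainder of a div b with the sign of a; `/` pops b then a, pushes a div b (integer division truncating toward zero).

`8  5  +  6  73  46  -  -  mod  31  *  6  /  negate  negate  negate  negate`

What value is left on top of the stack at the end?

67

8      → 8
5      → 8 5
+      → 13
6      → 13 6
73     → 13 6 73
46     → 13 6 73 46
-      → 13 6 27
-      → 13 -21
mod    → 13
31     → 13 31
*      → 403
6      → 403 6
/      → 67
negate → -67
negate → 67
negate → -67
negate → 67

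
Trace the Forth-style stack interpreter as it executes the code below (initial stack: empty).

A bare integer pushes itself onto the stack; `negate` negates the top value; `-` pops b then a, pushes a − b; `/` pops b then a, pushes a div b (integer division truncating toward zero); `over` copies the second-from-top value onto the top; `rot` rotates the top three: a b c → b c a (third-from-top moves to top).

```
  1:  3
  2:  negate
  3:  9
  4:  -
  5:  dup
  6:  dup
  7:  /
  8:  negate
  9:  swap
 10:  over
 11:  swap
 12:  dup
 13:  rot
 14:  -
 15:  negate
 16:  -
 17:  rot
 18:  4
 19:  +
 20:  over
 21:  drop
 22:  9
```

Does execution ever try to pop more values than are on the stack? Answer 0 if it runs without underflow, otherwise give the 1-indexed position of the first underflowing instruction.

3      : [3]
negate : [-3]
9      : [-3, 9]
-      : [-12]
dup    : [-12, -12]
dup    : [-12, -12, -12]
/      : [-12, 1]
negate : [-12, -1]
swap   : [-1, -12]
over   : [-1, -12, -1]
swap   : [-1, -1, -12]
dup    : [-1, -1, -12, -12]
rot    : [-1, -12, -12, -1]
-      : [-1, -12, -11]
negate : [-1, -12, 11]
-      : [-1, -23]
rot  — needs 3 operands, stack has 2 → underflow

17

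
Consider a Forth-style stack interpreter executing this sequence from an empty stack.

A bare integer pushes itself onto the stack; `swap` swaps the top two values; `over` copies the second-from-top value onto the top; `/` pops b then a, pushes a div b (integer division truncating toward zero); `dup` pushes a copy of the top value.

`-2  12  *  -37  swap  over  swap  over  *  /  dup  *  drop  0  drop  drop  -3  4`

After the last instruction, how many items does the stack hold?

2

-2   : [-2]
12   : [-2, 12]
*    : [-24]
-37  : [-24, -37]
swap : [-37, -24]
over : [-37, -24, -37]
swap : [-37, -37, -24]
over : [-37, -37, -24, -37]
*    : [-37, -37, 888]
/    : [-37, 0]
dup  : [-37, 0, 0]
*    : [-37, 0]
drop : [-37]
0    : [-37, 0]
drop : [-37]
drop : []
-3   : [-3]
4    : [-3, 4]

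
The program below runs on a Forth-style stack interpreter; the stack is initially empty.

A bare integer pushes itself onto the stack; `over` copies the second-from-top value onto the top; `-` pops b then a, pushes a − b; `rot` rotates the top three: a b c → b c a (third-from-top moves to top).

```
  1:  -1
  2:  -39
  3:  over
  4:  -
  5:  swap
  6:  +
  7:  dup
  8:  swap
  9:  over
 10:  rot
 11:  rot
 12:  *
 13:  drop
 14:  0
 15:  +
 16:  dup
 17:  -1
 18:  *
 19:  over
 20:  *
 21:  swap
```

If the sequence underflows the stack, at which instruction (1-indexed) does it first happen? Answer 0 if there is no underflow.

-1   → [-1]
-39  → [-1, -39]
over → [-1, -39, -1]
-    → [-1, -38]
swap → [-38, -1]
+    → [-39]
dup  → [-39, -39]
swap → [-39, -39]
over → [-39, -39, -39]
rot  → [-39, -39, -39]
rot  → [-39, -39, -39]
*    → [-39, 1521]
drop → [-39]
0    → [-39, 0]
+    → [-39]
dup  → [-39, -39]
-1   → [-39, -39, -1]
*    → [-39, 39]
over → [-39, 39, -39]
*    → [-39, -1521]
swap → [-1521, -39]

0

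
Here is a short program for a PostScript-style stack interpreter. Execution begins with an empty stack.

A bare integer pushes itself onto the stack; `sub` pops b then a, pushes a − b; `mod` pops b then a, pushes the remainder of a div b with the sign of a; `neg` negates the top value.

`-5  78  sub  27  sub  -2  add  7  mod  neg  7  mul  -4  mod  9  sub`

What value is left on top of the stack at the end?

-9

-5  -> [-5]
78  -> [-5, 78]
sub -> [-83]
27  -> [-83, 27]
sub -> [-110]
-2  -> [-110, -2]
add -> [-112]
7   -> [-112, 7]
mod -> [0]
neg -> [0]
7   -> [0, 7]
mul -> [0]
-4  -> [0, -4]
mod -> [0]
9   -> [0, 9]
sub -> [-9]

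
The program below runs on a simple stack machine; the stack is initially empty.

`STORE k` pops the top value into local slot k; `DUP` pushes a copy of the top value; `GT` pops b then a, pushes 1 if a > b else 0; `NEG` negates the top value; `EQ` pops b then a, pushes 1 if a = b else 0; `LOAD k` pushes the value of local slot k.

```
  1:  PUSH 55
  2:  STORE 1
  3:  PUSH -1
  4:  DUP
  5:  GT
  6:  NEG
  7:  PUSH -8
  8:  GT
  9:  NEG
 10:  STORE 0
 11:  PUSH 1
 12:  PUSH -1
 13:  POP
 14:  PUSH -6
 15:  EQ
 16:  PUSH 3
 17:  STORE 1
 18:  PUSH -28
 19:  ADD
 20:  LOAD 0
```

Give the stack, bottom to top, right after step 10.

[]

PUSH 55 : [55]
STORE 1 : []
PUSH -1 : [-1]
DUP     : [-1, -1]
GT      : [0]
NEG     : [0]
PUSH -8 : [0, -8]
GT      : [1]
NEG     : [-1]
STORE 0 : []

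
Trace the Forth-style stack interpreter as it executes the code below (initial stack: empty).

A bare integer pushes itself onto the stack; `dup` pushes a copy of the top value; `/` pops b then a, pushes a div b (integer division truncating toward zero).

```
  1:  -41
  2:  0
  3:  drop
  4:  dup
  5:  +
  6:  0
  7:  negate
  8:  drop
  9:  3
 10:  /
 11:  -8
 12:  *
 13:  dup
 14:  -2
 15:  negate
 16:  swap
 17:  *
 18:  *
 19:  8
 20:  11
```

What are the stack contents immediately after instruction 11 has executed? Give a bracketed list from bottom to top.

[-27, -8]

-41     -41
0       -41 0
drop    -41
dup     -41 -41
+       -82
0       -82 0
negate  -82 0
drop    -82
3       -82 3
/       -27
-8      -27 -8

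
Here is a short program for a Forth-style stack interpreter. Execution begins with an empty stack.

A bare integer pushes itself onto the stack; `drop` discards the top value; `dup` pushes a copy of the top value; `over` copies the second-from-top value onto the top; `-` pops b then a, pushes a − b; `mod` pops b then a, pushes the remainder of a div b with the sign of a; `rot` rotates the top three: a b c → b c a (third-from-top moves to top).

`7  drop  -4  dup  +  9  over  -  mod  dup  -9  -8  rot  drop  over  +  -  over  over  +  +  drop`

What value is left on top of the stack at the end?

-8

7     [7]
drop  []
-4    [-4]
dup   [-4, -4]
+     [-8]
9     [-8, 9]
over  [-8, 9, -8]
-     [-8, 17]
mod   [-8]
dup   [-8, -8]
-9    [-8, -8, -9]
-8    [-8, -8, -9, -8]
rot   [-8, -9, -8, -8]
drop  [-8, -9, -8]
over  [-8, -9, -8, -9]
+     [-8, -9, -17]
-     [-8, 8]
over  [-8, 8, -8]
over  [-8, 8, -8, 8]
+     [-8, 8, 0]
+     [-8, 8]
drop  [-8]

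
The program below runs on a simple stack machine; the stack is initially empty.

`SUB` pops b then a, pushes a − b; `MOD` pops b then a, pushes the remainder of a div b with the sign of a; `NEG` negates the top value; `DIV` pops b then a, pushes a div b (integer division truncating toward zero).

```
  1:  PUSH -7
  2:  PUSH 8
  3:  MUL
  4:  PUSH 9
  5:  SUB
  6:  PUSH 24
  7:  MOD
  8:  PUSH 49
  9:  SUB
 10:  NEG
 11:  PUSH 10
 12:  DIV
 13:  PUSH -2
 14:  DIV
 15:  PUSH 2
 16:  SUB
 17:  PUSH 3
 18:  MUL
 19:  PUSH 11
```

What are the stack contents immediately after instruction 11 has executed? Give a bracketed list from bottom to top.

PUSH -7  -7
PUSH 8   -7 8
MUL      -56
PUSH 9   -56 9
SUB      -65
PUSH 24  -65 24
MOD      -17
PUSH 49  -17 49
SUB      -66
NEG      66
PUSH 10  66 10

[66, 10]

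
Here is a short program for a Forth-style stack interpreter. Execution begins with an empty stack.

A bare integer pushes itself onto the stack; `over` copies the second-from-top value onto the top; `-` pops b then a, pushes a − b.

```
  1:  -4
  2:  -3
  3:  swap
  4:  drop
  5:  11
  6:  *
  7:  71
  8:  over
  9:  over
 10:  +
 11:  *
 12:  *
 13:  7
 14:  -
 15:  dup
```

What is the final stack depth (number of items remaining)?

-4   → [-4]
-3   → [-4, -3]
swap → [-3, -4]
drop → [-3]
11   → [-3, 11]
*    → [-33]
71   → [-33, 71]
over → [-33, 71, -33]
over → [-33, 71, -33, 71]
+    → [-33, 71, 38]
*    → [-33, 2698]
*    → [-89034]
7    → [-89034, 7]
-    → [-89041]
dup  → [-89041, -89041]

2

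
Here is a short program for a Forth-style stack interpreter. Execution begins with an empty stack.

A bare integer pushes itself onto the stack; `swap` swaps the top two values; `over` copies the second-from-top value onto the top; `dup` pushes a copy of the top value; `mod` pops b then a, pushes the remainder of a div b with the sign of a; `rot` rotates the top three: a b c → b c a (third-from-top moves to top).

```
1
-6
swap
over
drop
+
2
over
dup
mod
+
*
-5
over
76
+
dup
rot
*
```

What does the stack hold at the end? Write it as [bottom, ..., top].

[-10, 66, -330]

1    → 1
-6   → 1 -6
swap → -6 1
over → -6 1 -6
drop → -6 1
+    → -5
2    → -5 2
over → -5 2 -5
dup  → -5 2 -5 -5
mod  → -5 2 0
+    → -5 2
*    → -10
-5   → -10 -5
over → -10 -5 -10
76   → -10 -5 -10 76
+    → -10 -5 66
dup  → -10 -5 66 66
rot  → -10 66 66 -5
*    → -10 66 -330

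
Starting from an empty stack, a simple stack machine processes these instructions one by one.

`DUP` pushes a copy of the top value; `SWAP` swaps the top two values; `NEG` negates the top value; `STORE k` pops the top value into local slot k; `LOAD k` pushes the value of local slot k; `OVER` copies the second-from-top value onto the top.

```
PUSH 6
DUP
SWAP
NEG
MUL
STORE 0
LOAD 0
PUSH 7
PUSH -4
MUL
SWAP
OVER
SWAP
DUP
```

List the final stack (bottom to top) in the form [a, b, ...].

PUSH 6  → 6
DUP     → 6 6
SWAP    → 6 6
NEG     → 6 -6
MUL     → -36
STORE 0 → (empty)
LOAD 0  → -36
PUSH 7  → -36 7
PUSH -4 → -36 7 -4
MUL     → -36 -28
SWAP    → -28 -36
OVER    → -28 -36 -28
SWAP    → -28 -28 -36
DUP     → -28 -28 -36 -36

[-28, -28, -36, -36]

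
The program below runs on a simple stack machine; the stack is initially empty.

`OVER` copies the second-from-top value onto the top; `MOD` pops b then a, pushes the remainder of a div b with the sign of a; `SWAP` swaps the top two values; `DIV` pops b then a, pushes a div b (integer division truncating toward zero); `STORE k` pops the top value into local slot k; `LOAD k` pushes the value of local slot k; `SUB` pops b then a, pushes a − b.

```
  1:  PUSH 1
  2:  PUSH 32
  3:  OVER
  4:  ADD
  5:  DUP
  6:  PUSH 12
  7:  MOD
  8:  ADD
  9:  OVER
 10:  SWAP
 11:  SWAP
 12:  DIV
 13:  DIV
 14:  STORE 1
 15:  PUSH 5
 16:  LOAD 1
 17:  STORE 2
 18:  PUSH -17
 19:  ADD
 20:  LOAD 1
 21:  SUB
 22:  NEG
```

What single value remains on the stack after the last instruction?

12

PUSH 1   : 1
PUSH 32  : 1 32
OVER     : 1 32 1
ADD      : 1 33
DUP      : 1 33 33
PUSH 12  : 1 33 33 12
MOD      : 1 33 9
ADD      : 1 42
OVER     : 1 42 1
SWAP     : 1 1 42
SWAP     : 1 42 1
DIV      : 1 42
DIV      : 0
STORE 1  : (empty)
PUSH 5   : 5
LOAD 1   : 5 0
STORE 2  : 5
PUSH -17 : 5 -17
ADD      : -12
LOAD 1   : -12 0
SUB      : -12
NEG      : 12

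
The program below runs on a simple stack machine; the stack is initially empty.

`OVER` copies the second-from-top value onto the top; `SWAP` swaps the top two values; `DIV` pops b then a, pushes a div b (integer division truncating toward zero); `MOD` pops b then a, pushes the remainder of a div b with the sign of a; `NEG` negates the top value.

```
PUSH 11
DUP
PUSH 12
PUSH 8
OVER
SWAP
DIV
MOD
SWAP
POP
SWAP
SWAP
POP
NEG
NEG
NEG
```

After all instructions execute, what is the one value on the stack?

PUSH 11 : 11
DUP     : 11 11
PUSH 12 : 11 11 12
PUSH 8  : 11 11 12 8
OVER    : 11 11 12 8 12
SWAP    : 11 11 12 12 8
DIV     : 11 11 12 1
MOD     : 11 11 0
SWAP    : 11 0 11
POP     : 11 0
SWAP    : 0 11
SWAP    : 11 0
POP     : 11
NEG     : -11
NEG     : 11
NEG     : -11

-11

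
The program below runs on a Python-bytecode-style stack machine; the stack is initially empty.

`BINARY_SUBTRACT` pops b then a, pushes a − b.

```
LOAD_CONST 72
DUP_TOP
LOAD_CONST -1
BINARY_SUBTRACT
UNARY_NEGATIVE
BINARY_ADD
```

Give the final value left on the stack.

-1

LOAD_CONST 72   -> [72]
DUP_TOP         -> [72, 72]
LOAD_CONST -1   -> [72, 72, -1]
BINARY_SUBTRACT -> [72, 73]
UNARY_NEGATIVE  -> [72, -73]
BINARY_ADD      -> [-1]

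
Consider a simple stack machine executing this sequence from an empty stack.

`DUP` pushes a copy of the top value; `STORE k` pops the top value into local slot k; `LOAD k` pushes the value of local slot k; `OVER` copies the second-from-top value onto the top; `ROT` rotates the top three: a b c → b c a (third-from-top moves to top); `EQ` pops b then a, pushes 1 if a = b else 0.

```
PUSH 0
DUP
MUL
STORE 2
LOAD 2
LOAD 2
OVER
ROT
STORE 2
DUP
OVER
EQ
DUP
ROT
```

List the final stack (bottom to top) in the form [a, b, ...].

PUSH 0  -> 0
DUP     -> 0 0
MUL     -> 0
STORE 2 -> (empty)
LOAD 2  -> 0
LOAD 2  -> 0 0
OVER    -> 0 0 0
ROT     -> 0 0 0
STORE 2 -> 0 0
DUP     -> 0 0 0
OVER    -> 0 0 0 0
EQ      -> 0 0 1
DUP     -> 0 0 1 1
ROT     -> 0 1 1 0

[0, 1, 1, 0]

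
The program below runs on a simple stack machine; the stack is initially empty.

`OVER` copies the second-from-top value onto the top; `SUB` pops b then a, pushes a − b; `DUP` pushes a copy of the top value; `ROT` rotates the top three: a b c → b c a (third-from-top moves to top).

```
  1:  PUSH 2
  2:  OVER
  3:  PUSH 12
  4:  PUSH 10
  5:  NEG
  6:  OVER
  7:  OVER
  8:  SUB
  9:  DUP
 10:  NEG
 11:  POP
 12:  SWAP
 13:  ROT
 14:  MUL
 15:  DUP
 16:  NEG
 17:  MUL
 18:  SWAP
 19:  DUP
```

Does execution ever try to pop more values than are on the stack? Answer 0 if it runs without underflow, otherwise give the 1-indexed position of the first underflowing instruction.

2

PUSH 2 : 2
OVER  — needs 2 operands, stack has 1 → underflow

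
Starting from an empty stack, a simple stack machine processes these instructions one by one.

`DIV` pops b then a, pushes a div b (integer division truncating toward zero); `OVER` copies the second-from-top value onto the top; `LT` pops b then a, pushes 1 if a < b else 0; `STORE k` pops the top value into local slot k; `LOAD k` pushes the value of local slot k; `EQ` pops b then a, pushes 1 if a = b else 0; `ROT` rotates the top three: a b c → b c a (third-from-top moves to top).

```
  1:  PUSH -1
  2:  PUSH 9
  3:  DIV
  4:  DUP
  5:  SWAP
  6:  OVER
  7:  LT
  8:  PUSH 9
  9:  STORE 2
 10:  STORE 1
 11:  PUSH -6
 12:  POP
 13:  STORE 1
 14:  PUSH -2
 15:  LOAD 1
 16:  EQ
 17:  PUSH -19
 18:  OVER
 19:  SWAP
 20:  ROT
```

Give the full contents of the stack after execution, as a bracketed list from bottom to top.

[0, -19, 0]

PUSH -1  → [-1]
PUSH 9   → [-1, 9]
DIV      → [0]
DUP      → [0, 0]
SWAP     → [0, 0]
OVER     → [0, 0, 0]
LT       → [0, 0]
PUSH 9   → [0, 0, 9]
STORE 2  → [0, 0]
STORE 1  → [0]
PUSH -6  → [0, -6]
POP      → [0]
STORE 1  → []
PUSH -2  → [-2]
LOAD 1   → [-2, 0]
EQ       → [0]
PUSH -19 → [0, -19]
OVER     → [0, -19, 0]
SWAP     → [0, 0, -19]
ROT      → [0, -19, 0]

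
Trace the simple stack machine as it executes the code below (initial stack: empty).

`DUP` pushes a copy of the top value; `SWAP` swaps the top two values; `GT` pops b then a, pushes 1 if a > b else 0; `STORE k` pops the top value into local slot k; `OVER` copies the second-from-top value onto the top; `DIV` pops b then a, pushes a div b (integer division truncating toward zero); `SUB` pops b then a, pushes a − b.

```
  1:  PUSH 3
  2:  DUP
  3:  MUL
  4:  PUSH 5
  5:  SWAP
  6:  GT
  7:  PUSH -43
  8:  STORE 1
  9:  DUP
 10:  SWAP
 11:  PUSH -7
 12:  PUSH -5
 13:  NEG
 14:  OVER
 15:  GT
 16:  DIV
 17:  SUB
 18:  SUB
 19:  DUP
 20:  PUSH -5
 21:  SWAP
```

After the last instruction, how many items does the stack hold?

PUSH 3   : [3]
DUP      : [3, 3]
MUL      : [9]
PUSH 5   : [9, 5]
SWAP     : [5, 9]
GT       : [0]
PUSH -43 : [0, -43]
STORE 1  : [0]
DUP      : [0, 0]
SWAP     : [0, 0]
PUSH -7  : [0, 0, -7]
PUSH -5  : [0, 0, -7, -5]
NEG      : [0, 0, -7, 5]
OVER     : [0, 0, -7, 5, -7]
GT       : [0, 0, -7, 1]
DIV      : [0, 0, -7]
SUB      : [0, 7]
SUB      : [-7]
DUP      : [-7, -7]
PUSH -5  : [-7, -7, -5]
SWAP     : [-7, -5, -7]

3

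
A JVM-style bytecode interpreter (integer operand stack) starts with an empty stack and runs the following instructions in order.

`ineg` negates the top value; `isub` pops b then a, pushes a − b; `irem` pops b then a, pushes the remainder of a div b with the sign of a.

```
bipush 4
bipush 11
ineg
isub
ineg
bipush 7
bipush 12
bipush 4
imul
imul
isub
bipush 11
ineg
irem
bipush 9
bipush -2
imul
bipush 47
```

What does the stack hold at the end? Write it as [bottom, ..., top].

bipush 4  : 4
bipush 11 : 4 11
ineg      : 4 -11
isub      : 15
ineg      : -15
bipush 7  : -15 7
bipush 12 : -15 7 12
bipush 4  : -15 7 12 4
imul      : -15 7 48
imul      : -15 336
isub      : -351
bipush 11 : -351 11
ineg      : -351 -11
irem      : -10
bipush 9  : -10 9
bipush -2 : -10 9 -2
imul      : -10 -18
bipush 47 : -10 -18 47

[-10, -18, 47]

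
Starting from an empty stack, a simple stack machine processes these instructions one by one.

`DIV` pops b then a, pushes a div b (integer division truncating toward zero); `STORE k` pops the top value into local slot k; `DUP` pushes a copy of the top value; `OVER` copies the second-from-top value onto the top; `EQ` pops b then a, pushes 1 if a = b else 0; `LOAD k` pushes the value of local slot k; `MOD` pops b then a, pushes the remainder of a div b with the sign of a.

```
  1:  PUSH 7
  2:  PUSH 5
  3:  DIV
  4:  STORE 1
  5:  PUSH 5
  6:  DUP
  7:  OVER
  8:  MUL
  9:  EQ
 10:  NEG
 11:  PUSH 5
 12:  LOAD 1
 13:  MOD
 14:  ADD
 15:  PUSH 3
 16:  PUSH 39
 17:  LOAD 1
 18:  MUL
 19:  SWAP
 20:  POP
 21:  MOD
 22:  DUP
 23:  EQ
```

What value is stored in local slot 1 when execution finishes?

1

PUSH 7  : [7]
PUSH 5  : [7, 5]
DIV     : [1]
STORE 1 : []
PUSH 5  : [5]
DUP     : [5, 5]
OVER    : [5, 5, 5]
MUL     : [5, 25]
EQ      : [0]
NEG     : [0]
PUSH 5  : [0, 5]
LOAD 1  : [0, 5, 1]
MOD     : [0, 0]
ADD     : [0]
PUSH 3  : [0, 3]
PUSH 39 : [0, 3, 39]
LOAD 1  : [0, 3, 39, 1]
MUL     : [0, 3, 39]
SWAP    : [0, 39, 3]
POP     : [0, 39]
MOD     : [0]
DUP     : [0, 0]
EQ      : [1]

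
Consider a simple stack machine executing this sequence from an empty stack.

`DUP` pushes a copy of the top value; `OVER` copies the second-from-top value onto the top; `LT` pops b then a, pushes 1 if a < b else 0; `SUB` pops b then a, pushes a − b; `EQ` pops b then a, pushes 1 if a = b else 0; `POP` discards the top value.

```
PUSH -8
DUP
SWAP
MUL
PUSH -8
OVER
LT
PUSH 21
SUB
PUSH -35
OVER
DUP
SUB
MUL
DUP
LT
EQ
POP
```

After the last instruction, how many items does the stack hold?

1

PUSH -8   -8
DUP       -8 -8
SWAP      -8 -8
MUL       64
PUSH -8   64 -8
OVER      64 -8 64
LT        64 1
PUSH 21   64 1 21
SUB       64 -20
PUSH -35  64 -20 -35
OVER      64 -20 -35 -20
DUP       64 -20 -35 -20 -20
SUB       64 -20 -35 0
MUL       64 -20 0
DUP       64 -20 0 0
LT        64 -20 0
EQ        64 0
POP       64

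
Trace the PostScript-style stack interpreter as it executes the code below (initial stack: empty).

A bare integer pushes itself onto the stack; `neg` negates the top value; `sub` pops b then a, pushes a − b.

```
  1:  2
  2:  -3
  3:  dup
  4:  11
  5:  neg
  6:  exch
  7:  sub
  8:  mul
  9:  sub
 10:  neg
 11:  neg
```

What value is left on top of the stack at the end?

2    -> [2]
-3   -> [2, -3]
dup  -> [2, -3, -3]
11   -> [2, -3, -3, 11]
neg  -> [2, -3, -3, -11]
exch -> [2, -3, -11, -3]
sub  -> [2, -3, -8]
mul  -> [2, 24]
sub  -> [-22]
neg  -> [22]
neg  -> [-22]

-22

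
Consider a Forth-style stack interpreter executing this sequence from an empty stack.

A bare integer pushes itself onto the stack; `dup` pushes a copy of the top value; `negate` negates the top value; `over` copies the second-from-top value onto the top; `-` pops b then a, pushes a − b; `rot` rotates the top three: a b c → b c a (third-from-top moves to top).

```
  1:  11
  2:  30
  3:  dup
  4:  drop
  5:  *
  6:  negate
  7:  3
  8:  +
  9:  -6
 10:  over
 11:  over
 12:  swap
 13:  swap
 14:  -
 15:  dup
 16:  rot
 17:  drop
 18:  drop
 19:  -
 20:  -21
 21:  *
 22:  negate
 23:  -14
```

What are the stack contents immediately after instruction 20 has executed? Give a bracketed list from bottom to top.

[-6, -21]

11     : [11]
30     : [11, 30]
dup    : [11, 30, 30]
drop   : [11, 30]
*      : [330]
negate : [-330]
3      : [-330, 3]
+      : [-327]
-6     : [-327, -6]
over   : [-327, -6, -327]
over   : [-327, -6, -327, -6]
swap   : [-327, -6, -6, -327]
swap   : [-327, -6, -327, -6]
-      : [-327, -6, -321]
dup    : [-327, -6, -321, -321]
rot    : [-327, -321, -321, -6]
drop   : [-327, -321, -321]
drop   : [-327, -321]
-      : [-6]
-21    : [-6, -21]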